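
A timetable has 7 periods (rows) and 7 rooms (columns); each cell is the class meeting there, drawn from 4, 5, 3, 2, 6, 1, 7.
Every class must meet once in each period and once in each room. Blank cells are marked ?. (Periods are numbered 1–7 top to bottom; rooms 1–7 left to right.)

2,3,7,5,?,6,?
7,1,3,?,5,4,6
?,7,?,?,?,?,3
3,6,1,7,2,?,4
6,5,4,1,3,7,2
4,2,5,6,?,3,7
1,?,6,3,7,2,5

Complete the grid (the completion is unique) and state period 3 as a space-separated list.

5 7 2 4 6 1 3

Period 3, room 1: period 3 has {3, 7} and room 1 has {4, 3, 2, 6, 1, 7}, leaving only 5.
Period 3, room 3: period 3 has {5, 3, 7} and room 3 has {4, 5, 3, 6, 1, 7}, leaving only 2.
Period 3, room 4: period 3 has {5, 3, 2, 7} and room 4 has {5, 3, 6, 1, 7}, leaving only 4.
Period 3, room 6: period 3 has {4, 5, 3, 2, 7} and room 6 has {4, 3, 2, 6, 7}, leaving only 1.
Period 3, room 5: period 3 has {4, 5, 3, 2, 1, 7} and room 5 has {5, 3, 2, 7}, leaving only 6.
So period 3 reads: 5 7 2 4 6 1 3.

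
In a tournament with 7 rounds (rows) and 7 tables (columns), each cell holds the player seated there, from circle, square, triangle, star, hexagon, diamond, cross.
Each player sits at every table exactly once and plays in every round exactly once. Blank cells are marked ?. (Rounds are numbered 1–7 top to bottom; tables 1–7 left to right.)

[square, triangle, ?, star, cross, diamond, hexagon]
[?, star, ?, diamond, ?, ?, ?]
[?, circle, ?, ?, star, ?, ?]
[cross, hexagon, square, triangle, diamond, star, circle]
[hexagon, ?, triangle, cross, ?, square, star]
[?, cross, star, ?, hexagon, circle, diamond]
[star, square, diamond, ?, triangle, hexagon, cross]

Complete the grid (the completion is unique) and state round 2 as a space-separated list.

Round 1, table 3: round 1 has {square, triangle, star, hexagon, diamond, cross} and table 3 has {square, triangle, star, diamond}, leaving only circle.
Round 5, table 2: round 5 has {square, triangle, star, hexagon, cross} and table 2 has {circle, square, triangle, star, hexagon, cross}, leaving only diamond.
Round 5, table 5: round 5 has {square, triangle, star, hexagon, diamond, cross} and table 5 has {triangle, star, hexagon, diamond, cross}, leaving only circle.
Round 2, table 5: round 2 has {star, diamond} and table 5 has {circle, triangle, star, hexagon, diamond, cross}, leaving only square.
Round 2, table 7: round 2 has {square, star, diamond} and table 7 has {circle, star, hexagon, diamond, cross}, leaving only triangle.
Round 2, table 1: round 2 has {square, triangle, star, diamond} and table 1 has {square, star, hexagon, cross}, leaving only circle.
Round 2, table 6: round 2 has {circle, square, triangle, star, diamond} and table 6 has {circle, square, star, hexagon, diamond}, leaving only cross.
Round 2, table 3: round 2 has {circle, square, triangle, star, diamond, cross} and table 3 has {circle, square, triangle, star, diamond}, leaving only hexagon.
So round 2 reads: circle star hexagon diamond square cross triangle.

circle star hexagon diamond square cross triangle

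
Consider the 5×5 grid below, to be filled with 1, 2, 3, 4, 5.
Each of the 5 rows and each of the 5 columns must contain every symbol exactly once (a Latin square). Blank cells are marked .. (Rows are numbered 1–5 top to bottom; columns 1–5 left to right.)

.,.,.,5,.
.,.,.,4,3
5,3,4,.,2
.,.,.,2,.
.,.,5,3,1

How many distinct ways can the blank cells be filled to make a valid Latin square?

3

Row 1, column 1: eliminating its row and column leaves {1, 2, 3, 4}.
Row 1, column 2: eliminating its row and column leaves {1, 2, 4}.
Row 1, column 3: eliminating its row and column leaves {1, 2, 3}.
Row 1, column 5: eliminating its row and column leaves {4}.
Row 2, column 1: eliminating its row and column leaves {1, 2}.
Row 2, column 2: eliminating its row and column leaves {1, 2, 5}.
Row 2, column 3: eliminating its row and column leaves {1, 2}.
Row 3, column 4: eliminating its row and column leaves {1}.
Row 4, column 1: eliminating its row and column leaves {1, 3, 4}.
Row 4, column 2: eliminating its row and column leaves {1, 4, 5}.
Row 4, column 3: eliminating its row and column leaves {1, 3}.
Row 4, column 5: eliminating its row and column leaves {4, 5}.
Row 5, column 1: eliminating its row and column leaves {2, 4}.
Row 5, column 2: eliminating its row and column leaves {2, 4}.
Enumerating the assignments across these blanks that avoid any row or column repeat gives 3 completions.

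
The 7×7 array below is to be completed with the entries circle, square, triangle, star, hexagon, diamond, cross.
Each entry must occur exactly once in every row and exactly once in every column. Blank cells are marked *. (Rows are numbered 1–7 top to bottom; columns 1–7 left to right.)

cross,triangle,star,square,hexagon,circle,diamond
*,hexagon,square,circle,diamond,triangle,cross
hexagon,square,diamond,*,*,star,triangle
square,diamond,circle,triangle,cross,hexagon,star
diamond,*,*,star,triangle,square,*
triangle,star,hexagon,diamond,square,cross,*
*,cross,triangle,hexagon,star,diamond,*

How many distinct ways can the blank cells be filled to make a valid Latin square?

Row 2, column 1: eliminating its row and column leaves {star}.
Row 3, column 4: eliminating its row and column leaves {cross}.
Row 3, column 5: eliminating its row and column leaves {circle}.
Row 5, column 2: eliminating its row and column leaves {circle}.
Row 5, column 3: eliminating its row and column leaves {cross}.
Row 5, column 7: eliminating its row and column leaves {circle, hexagon}.
Row 6, column 7: eliminating its row and column leaves {circle}.
Row 7, column 1: eliminating its row and column leaves {circle}.
Row 7, column 7: eliminating its row and column leaves {circle, square}.
Only one assignment across all blanks avoids any row or column repeat, giving 1 completion.

1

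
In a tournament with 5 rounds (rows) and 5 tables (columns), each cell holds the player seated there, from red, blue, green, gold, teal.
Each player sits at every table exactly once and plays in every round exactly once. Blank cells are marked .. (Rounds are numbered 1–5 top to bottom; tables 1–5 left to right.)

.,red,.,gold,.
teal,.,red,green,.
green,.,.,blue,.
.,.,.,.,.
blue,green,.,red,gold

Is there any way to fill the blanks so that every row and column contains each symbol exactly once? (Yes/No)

Round 1, table 1: round 1 together with table 1 already contain {red, blue, green, gold, teal} — every symbol — so nothing can go there. The grid has no valid completion.

No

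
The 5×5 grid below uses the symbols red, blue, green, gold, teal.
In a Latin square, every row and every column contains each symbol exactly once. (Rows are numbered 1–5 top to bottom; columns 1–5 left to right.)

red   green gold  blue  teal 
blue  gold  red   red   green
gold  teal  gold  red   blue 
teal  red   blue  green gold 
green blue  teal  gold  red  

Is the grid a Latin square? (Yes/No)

No

Row 2 contains red twice (at columns 3 and 4); row 3 is also not a permutation.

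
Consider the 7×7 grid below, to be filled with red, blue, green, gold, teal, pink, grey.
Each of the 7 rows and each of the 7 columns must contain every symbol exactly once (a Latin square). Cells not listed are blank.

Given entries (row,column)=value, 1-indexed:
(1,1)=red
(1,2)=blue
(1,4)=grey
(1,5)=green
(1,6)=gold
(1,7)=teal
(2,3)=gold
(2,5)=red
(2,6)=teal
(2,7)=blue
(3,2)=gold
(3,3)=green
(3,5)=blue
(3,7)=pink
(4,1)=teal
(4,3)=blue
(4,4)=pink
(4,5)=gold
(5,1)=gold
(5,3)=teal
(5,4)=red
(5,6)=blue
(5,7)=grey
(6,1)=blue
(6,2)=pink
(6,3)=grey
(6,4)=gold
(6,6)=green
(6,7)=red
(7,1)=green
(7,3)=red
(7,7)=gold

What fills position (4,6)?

grey

Row 1, column 3: row 1 has {red, blue, green, gold, teal, grey} and column 3 has {red, blue, green, gold, teal, grey}, leaving only pink.
Row 2, column 4: row 2 has {red, blue, gold, teal} and column 4 has {red, gold, pink, grey}, leaving only green.
Row 2, column 2: row 2 has {red, blue, green, gold, teal} and column 2 has {blue, gold, pink}, leaving only grey.
Row 2, column 1: row 2 has {red, blue, green, gold, teal, grey} and column 1 has {red, blue, green, gold, teal}, leaving only pink.
Row 3, column 1: row 3 has {blue, green, gold, pink} and column 1 has {red, blue, green, gold, teal, pink}, leaving only grey.
Row 3, column 4: row 3 has {blue, green, gold, pink, grey} and column 4 has {red, green, gold, pink, grey}, leaving only teal.
Row 3, column 6: row 3 has {blue, green, gold, teal, pink, grey} and column 6 has {blue, green, gold, teal}, leaving only red.
Row 4 already has {blue, gold, teal, pink} and column 6 already has {red, blue, green, gold, teal}, so row 4, column 6 must be grey.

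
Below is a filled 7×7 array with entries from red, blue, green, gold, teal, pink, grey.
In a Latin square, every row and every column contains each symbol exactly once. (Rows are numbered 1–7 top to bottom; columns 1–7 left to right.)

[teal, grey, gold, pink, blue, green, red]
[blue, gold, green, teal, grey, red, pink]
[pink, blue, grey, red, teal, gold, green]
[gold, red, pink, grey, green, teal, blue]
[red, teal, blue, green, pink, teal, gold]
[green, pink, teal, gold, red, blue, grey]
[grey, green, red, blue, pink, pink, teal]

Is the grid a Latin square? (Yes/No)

Row 7 contains pink twice (at columns 5 and 6); row 5 is also not a permutation.

No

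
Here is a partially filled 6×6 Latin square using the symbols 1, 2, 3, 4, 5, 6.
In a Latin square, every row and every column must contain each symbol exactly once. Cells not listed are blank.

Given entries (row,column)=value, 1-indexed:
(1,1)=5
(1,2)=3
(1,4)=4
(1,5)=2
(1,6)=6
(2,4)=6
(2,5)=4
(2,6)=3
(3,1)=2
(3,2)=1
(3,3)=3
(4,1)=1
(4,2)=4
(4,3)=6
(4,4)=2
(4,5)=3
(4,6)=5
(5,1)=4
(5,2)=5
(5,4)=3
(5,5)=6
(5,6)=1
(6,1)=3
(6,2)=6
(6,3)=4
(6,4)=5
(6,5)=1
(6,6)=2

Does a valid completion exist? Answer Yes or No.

Row 2, column 1: row 2 together with column 1 already contain {1, 2, 3, 4, 5, 6} — every symbol — so nothing can go there. The grid has no valid completion.

No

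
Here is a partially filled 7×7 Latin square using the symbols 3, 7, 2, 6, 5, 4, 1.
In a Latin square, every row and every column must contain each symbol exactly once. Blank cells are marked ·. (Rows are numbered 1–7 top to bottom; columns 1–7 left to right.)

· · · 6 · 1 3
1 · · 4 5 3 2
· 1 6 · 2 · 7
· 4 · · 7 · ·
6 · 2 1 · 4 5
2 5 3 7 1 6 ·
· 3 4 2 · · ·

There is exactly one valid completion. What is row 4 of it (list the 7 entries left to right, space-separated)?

Row 1, column 5: row 1 has {3, 6, 1} and column 5 has {7, 2, 5, 1}, leaving only 4.
Row 2, column 3: row 2 has {3, 2, 5, 4, 1} and column 3 has {3, 2, 6, 4}, leaving only 7.
Row 1, column 3: row 1 has {3, 6, 4, 1} and column 3 has {3, 7, 2, 6, 4}, leaving only 5.
Row 4, column 3: row 4 has {7, 4} and column 3 has {3, 7, 2, 6, 5, 4}, leaving only 1.
Row 4, column 7: row 4 has {7, 4, 1} and column 7 has {3, 7, 2, 5}, leaving only 6.
Row 1, column 1: row 1 has {3, 6, 5, 4, 1} and column 1 has {2, 6, 1}, leaving only 7.
Row 1, column 2: row 1 has {3, 7, 6, 5, 4, 1} and column 2 has {3, 5, 4, 1}, leaving only 2.
Row 2, column 2: row 2 has {3, 7, 2, 5, 4, 1} and column 2 has {3, 2, 5, 4, 1}, leaving only 6.
Row 3, column 6: row 3 has {7, 2, 6, 1} and column 6 has {3, 6, 4, 1}, leaving only 5.
Row 4, column 6: row 4 has {7, 6, 4, 1} and column 6 has {3, 6, 5, 4, 1}, leaving only 2.
Row 3, column 4: row 3 has {7, 2, 6, 5, 1} and column 4 has {7, 2, 6, 4, 1}, leaving only 3.
Row 4, column 4: row 4 has {7, 2, 6, 4, 1} and column 4 has {3, 7, 2, 6, 4, 1}, leaving only 5.
Row 4, column 1: row 4 has {7, 2, 6, 5, 4, 1} and column 1 has {7, 2, 6, 1}, leaving only 3.
So row 4 reads: 3 4 1 5 7 2 6.

3 4 1 5 7 2 6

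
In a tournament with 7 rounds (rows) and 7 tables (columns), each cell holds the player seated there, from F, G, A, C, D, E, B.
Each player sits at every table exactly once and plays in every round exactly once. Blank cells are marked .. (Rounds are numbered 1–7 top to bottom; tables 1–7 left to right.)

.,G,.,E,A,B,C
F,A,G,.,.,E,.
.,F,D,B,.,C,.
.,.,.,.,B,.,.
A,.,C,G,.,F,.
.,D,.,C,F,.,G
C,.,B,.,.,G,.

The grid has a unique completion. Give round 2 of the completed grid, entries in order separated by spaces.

Round 2, table 4: round 2 has {F, G, A, E} and table 4 has {G, C, E, B}, leaving only D.
Round 2, table 5: round 2 has {F, G, A, D, E} and table 5 has {F, A, B}, leaving only C.
Round 2, table 7: round 2 has {F, G, A, C, D, E} and table 7 has {G, C}, leaving only B.
So round 2 reads: F A G D C E B.

F A G D C E B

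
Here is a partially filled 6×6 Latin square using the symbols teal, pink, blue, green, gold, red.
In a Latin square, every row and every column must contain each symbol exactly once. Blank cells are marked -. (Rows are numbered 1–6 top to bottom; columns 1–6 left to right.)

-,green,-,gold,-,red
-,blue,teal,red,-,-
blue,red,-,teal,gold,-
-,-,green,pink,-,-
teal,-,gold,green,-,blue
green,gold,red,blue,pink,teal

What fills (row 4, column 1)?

Row 1, column 1: row 1 has {green, gold, red} and column 1 has {teal, blue, green}, leaving only pink.
Row 1, column 3: row 1 has {pink, green, gold, red} and column 3 has {teal, green, gold, red}, leaving only blue.
Row 1, column 5: row 1 has {pink, blue, green, gold, red} and column 5 has {pink, gold}, leaving only teal.
Row 2, column 1: row 2 has {teal, blue, red} and column 1 has {teal, pink, blue, green}, leaving only gold.
Row 4 already has {pink, green} and column 1 already has {teal, pink, blue, green, gold}, so row 4, column 1 must be red.

red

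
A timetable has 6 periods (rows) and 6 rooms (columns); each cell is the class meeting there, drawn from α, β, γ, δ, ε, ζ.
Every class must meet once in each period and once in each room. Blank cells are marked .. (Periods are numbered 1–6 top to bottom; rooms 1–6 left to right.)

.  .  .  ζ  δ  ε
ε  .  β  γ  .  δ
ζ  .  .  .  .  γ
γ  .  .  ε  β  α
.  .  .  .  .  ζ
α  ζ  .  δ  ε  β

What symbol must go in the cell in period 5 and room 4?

Period 1, room 1: period 1 has {δ, ε, ζ} and room 1 has {α, γ, ε, ζ}, leaving only β.
Period 2, room 2: period 2 has {β, γ, δ, ε} and room 2 has {ζ}, leaving only α.
Period 1, room 2: period 1 has {β, δ, ε, ζ} and room 2 has {α, ζ}, leaving only γ.
Period 1, room 3: period 1 has {β, γ, δ, ε, ζ} and room 3 has {β}, leaving only α.
Period 2, room 5: period 2 has {α, β, γ, δ, ε} and room 5 has {β, δ, ε}, leaving only ζ.
Period 3, room 5: period 3 has {γ, ζ} and room 5 has {β, δ, ε, ζ}, leaving only α.
Period 3, room 4: period 3 has {α, γ, ζ} and room 4 has {γ, δ, ε, ζ}, leaving only β.
Period 5 already has {ζ} and room 4 already has {β, γ, δ, ε, ζ}, so period 5, room 4 must be α.

α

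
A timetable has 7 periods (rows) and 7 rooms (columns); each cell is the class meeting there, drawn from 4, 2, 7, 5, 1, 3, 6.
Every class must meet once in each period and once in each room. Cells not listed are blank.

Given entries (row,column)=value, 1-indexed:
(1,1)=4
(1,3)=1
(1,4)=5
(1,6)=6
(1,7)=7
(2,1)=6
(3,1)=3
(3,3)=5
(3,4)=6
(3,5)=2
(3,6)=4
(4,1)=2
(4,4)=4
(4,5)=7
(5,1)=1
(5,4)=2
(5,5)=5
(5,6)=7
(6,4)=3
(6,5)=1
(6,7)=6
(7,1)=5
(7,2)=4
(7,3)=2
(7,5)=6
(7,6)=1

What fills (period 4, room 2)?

Period 1, room 5: period 1 has {4, 7, 5, 1, 6} and room 5 has {2, 7, 5, 1, 6}, leaving only 3.
Period 1, room 2: period 1 has {4, 7, 5, 1, 3, 6} and room 2 has {4}, leaving only 2.
Period 2, room 5: period 2 has {6} and room 5 has {2, 7, 5, 1, 3, 6}, leaving only 4.
Period 3, room 7: period 3 has {4, 2, 5, 3, 6} and room 7 has {7, 6}, leaving only 1.
Period 3, room 2: period 3 has {4, 2, 5, 1, 3, 6} and room 2 has {4, 2}, leaving only 7.
Period 6, room 1: period 6 has {1, 3, 6} and room 1 has {4, 2, 5, 1, 3, 6}, leaving only 7.
Period 6, room 2: period 6 has {7, 1, 3, 6} and room 2 has {4, 2, 7}, leaving only 5.
Period 6, room 3: period 6 has {7, 5, 1, 3, 6} and room 3 has {2, 5, 1}, leaving only 4.
Period 6, room 6: period 6 has {4, 7, 5, 1, 3, 6} and room 6 has {4, 7, 1, 6}, leaving only 2.
Period 7, room 4: period 7 has {4, 2, 5, 1, 6} and room 4 has {4, 2, 5, 3, 6}, leaving only 7.
Period 2, room 4: period 2 has {4, 6} and room 4 has {4, 2, 7, 5, 3, 6}, leaving only 1.
Period 2, room 2: period 2 has {4, 1, 6} and room 2 has {4, 2, 7, 5}, leaving only 3.
Period 2, room 3: period 2 has {4, 1, 3, 6} and room 3 has {4, 2, 5, 1}, leaving only 7.
Period 2, room 6: period 2 has {4, 7, 1, 3, 6} and room 6 has {4, 2, 7, 1, 6}, leaving only 5.
Period 2, room 7: period 2 has {4, 7, 5, 1, 3, 6} and room 7 has {7, 1, 6}, leaving only 2.
Period 4, room 6: period 4 has {4, 2, 7} and room 6 has {4, 2, 7, 5, 1, 6}, leaving only 3.
Period 4, room 3: period 4 has {4, 2, 7, 3} and room 3 has {4, 2, 7, 5, 1}, leaving only 6.
Period 4 already has {4, 2, 7, 3, 6} and room 2 already has {4, 2, 7, 5, 3}, so period 4, room 2 must be 1.

1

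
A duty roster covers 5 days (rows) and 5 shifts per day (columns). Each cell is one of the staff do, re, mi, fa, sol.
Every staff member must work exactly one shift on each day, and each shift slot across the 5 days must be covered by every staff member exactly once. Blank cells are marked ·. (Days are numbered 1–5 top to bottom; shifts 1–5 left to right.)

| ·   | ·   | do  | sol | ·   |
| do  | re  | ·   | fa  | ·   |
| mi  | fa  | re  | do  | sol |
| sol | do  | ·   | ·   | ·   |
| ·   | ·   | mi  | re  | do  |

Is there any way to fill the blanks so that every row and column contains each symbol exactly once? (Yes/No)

Yes

No day or shift among the givens repeats a symbol, and propagating forced cells runs into no contradiction.
One valid completion exists (for instance, re mi do sol fa / do re sol fa mi / mi fa re do sol / sol do fa mi re / fa sol mi re do).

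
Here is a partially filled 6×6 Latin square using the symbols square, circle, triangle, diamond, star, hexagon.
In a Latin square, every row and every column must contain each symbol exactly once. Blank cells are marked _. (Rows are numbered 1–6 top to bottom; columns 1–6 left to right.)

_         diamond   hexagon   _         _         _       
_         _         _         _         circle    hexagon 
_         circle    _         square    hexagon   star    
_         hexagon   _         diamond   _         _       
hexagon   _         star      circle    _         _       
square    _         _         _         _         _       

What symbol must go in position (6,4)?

Row 6, column 4 is narrowed to {triangle, star, hexagon}.
If it were triangle, then row 2, column 4 would be left with no valid symbol.
If it were star, then row 2, column 4 would be left with no valid symbol.
So row 6, column 4 must be hexagon.

hexagon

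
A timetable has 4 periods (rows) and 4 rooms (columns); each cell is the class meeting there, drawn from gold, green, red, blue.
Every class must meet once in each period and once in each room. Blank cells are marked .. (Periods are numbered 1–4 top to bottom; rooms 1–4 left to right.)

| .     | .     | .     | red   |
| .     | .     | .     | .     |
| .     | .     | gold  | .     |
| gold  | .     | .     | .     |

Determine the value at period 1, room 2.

gold

Period 1, room 2 is narrowed to {gold, green, blue}.
If it were green, then period 1, room 3 would be left with no valid symbol.
If it were blue, then period 1, room 3 would be left with no valid symbol.
So period 1, room 2 must be gold.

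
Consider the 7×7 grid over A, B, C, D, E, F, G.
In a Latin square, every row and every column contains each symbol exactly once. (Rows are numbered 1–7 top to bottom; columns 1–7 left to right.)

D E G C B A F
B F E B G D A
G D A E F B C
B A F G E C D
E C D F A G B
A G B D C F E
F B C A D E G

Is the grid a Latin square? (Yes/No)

Column 1 contains B twice (at rows 2 and 4), so it is not a permutation.

No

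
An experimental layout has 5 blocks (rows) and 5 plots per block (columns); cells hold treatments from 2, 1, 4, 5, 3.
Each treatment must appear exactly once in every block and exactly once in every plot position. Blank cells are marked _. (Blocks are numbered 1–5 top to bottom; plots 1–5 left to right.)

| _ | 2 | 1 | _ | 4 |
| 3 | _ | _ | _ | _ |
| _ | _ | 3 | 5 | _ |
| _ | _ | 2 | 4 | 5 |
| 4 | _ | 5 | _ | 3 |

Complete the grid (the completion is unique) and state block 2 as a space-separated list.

Block 2, plot 3: block 2 has {3} and plot 3 has {2, 1, 5, 3}, leaving only 4.
Block 1, plot 1: block 1 has {2, 1, 4} and plot 1 has {4, 3}, leaving only 5.
Block 1, plot 4: block 1 has {2, 1, 4, 5} and plot 4 has {4, 5}, leaving only 3.
Block 4, plot 1: block 4 has {2, 4, 5} and plot 1 has {4, 5, 3}, leaving only 1.
Block 3, plot 1: block 3 has {5, 3} and plot 1 has {1, 4, 5, 3}, leaving only 2.
Block 3, plot 5: block 3 has {2, 5, 3} and plot 5 has {4, 5, 3}, leaving only 1.
Block 2, plot 5: block 2 has {4, 3} and plot 5 has {1, 4, 5, 3}, leaving only 2.
Block 2, plot 4: block 2 has {2, 4, 3} and plot 4 has {4, 5, 3}, leaving only 1.
Block 2, plot 2: block 2 has {2, 1, 4, 3} and plot 2 has {2}, leaving only 5.
So block 2 reads: 3 5 4 1 2.

3 5 4 1 2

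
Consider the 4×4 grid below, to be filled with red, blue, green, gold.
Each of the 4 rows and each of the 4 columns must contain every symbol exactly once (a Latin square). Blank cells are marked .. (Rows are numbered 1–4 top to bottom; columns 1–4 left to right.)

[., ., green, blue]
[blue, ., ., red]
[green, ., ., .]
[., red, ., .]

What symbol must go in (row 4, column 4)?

Row 1, column 2: row 1 has {blue, green} and column 2 has {red}, leaving only gold.
Row 1, column 1: row 1 has {blue, green, gold} and column 1 has {blue, green}, leaving only red.
Row 2, column 2: row 2 has {red, blue} and column 2 has {red, gold}, leaving only green.
Row 2, column 3: row 2 has {red, blue, green} and column 3 has {green}, leaving only gold.
Row 3, column 2: row 3 has {green} and column 2 has {red, green, gold}, leaving only blue.
Row 3, column 3: row 3 has {blue, green} and column 3 has {green, gold}, leaving only red.
Row 3, column 4: row 3 has {red, blue, green} and column 4 has {red, blue}, leaving only gold.
Row 4 already has {red} and column 4 already has {red, blue, gold}, so row 4, column 4 must be green.

green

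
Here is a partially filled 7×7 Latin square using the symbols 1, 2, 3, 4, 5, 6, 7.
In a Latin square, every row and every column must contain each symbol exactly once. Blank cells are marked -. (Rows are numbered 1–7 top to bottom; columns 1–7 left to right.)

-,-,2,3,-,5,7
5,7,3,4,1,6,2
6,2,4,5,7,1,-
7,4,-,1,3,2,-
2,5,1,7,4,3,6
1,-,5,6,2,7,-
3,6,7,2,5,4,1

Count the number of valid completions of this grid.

Row 1, column 1: eliminating its row and column leaves {4}.
Row 1, column 2: eliminating its row and column leaves {1}.
Row 1, column 5: eliminating its row and column leaves {6}.
Row 3, column 7: eliminating its row and column leaves {3}.
Row 4, column 3: eliminating its row and column leaves {6}.
Row 4, column 7: eliminating its row and column leaves {5}.
Row 6, column 2: eliminating its row and column leaves {3}.
Row 6, column 7: eliminating its row and column leaves {3, 4}.
Only one assignment across all blanks avoids any row or column repeat, giving 1 completion.

1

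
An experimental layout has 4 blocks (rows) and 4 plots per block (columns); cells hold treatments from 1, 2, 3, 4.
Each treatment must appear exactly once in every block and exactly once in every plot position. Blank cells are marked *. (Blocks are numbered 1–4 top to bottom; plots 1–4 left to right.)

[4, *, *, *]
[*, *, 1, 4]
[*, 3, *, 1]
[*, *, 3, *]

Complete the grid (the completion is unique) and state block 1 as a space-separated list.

4 1 2 3

Block 1, plot 3: block 1 has {4} and plot 3 has {1, 3}, leaving only 2.
Block 1, plot 2: block 1 has {2, 4} and plot 2 has {3}, leaving only 1.
Block 1, plot 4: block 1 has {1, 2, 4} and plot 4 has {1, 4}, leaving only 3.
So block 1 reads: 4 1 2 3.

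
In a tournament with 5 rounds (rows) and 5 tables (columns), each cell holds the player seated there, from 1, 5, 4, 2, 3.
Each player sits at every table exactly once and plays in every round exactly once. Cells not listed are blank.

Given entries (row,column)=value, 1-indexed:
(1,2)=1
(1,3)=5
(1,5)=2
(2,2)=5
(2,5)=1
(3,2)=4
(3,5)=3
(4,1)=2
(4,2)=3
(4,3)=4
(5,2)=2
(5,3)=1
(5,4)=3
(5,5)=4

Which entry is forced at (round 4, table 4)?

1

Round 1, table 4: round 1 has {1, 5, 2} and table 4 has {3}, leaving only 4.
Round 1, table 1: round 1 has {1, 5, 4, 2} and table 1 has {2}, leaving only 3.
Round 2, table 1: round 2 has {1, 5} and table 1 has {2, 3}, leaving only 4.
Round 2, table 4: round 2 has {1, 5, 4} and table 4 has {4, 3}, leaving only 2.
Round 2, table 3: round 2 has {1, 5, 4, 2} and table 3 has {1, 5, 4}, leaving only 3.
Round 3, table 3: round 3 has {4, 3} and table 3 has {1, 5, 4, 3}, leaving only 2.
Round 4, table 5: round 4 has {4, 2, 3} and table 5 has {1, 4, 2, 3}, leaving only 5.
Round 4 already has {5, 4, 2, 3} and table 4 already has {4, 2, 3}, so round 4, table 4 must be 1.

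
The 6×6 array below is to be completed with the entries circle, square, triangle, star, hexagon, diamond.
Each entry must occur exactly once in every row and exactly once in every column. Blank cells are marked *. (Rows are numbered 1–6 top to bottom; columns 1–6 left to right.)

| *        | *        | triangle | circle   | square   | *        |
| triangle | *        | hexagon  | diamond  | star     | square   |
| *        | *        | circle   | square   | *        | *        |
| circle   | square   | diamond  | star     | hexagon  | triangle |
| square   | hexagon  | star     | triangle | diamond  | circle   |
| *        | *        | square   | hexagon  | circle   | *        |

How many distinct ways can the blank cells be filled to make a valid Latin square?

4

Row 1, column 1: eliminating its row and column leaves {star, hexagon, diamond}.
Row 1, column 2: eliminating its row and column leaves {star, diamond}.
Row 1, column 6: eliminating its row and column leaves {star, hexagon, diamond}.
Row 2, column 2: eliminating its row and column leaves {circle}.
Row 3, column 1: eliminating its row and column leaves {star, hexagon, diamond}.
Row 3, column 2: eliminating its row and column leaves {triangle, star, diamond}.
Row 3, column 5: eliminating its row and column leaves {triangle}.
Row 3, column 6: eliminating its row and column leaves {star, hexagon, diamond}.
Row 6, column 1: eliminating its row and column leaves {star, diamond}.
Row 6, column 2: eliminating its row and column leaves {triangle, star, diamond}.
Row 6, column 6: eliminating its row and column leaves {star, diamond}.
Enumerating the assignments across these blanks that avoid any row or column repeat gives 4 completions.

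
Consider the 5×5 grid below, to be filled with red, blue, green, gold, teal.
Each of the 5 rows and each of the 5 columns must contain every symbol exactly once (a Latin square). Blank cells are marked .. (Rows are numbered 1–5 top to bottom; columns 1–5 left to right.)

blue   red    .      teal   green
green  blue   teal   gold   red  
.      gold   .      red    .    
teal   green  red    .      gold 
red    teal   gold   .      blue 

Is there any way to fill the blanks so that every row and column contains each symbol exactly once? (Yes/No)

Row 1, column 3: row 1 together with column 3 already contain {red, blue, green, gold, teal} — every symbol — so nothing can go there. The grid has no valid completion.

No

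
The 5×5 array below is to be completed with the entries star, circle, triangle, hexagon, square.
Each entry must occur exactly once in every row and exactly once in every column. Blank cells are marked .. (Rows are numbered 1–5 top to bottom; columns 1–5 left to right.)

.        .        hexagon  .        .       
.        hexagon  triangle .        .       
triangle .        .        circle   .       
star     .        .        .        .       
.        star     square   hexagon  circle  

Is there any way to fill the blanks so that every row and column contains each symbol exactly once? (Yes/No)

Row 5, column 1: row 5 together with column 1 already contain {star, circle, triangle, hexagon, square} — every symbol — so nothing can go there. The grid has no valid completion.

No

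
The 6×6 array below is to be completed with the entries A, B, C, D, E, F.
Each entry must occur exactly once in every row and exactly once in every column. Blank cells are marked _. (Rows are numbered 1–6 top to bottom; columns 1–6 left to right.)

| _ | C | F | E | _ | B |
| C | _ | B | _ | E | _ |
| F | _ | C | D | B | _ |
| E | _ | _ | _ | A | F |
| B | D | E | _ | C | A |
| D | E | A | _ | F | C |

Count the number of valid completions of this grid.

Row 1, column 1: eliminating its row and column leaves {A}.
Row 1, column 5: eliminating its row and column leaves {D}.
Row 2, column 2: eliminating its row and column leaves {A, F}.
Row 2, column 4: eliminating its row and column leaves {A, F}.
Row 2, column 6: eliminating its row and column leaves {D}.
Row 3, column 2: eliminating its row and column leaves {A}.
Row 3, column 6: eliminating its row and column leaves {E}.
Row 4, column 2: eliminating its row and column leaves {B}.
Row 4, column 3: eliminating its row and column leaves {D}.
Row 4, column 4: eliminating its row and column leaves {B, C}.
Row 5, column 4: eliminating its row and column leaves {F}.
Row 6, column 4: eliminating its row and column leaves {B}.
Only one assignment across all blanks avoids any row or column repeat, giving 1 completion.

1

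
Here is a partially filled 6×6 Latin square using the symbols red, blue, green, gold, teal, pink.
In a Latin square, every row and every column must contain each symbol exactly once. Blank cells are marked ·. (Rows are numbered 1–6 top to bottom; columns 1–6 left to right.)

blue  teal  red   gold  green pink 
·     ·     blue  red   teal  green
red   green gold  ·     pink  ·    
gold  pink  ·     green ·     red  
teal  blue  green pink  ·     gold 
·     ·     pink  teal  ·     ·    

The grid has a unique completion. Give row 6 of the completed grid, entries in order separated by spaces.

Row 6, column 1: row 6 has {teal, pink} and column 1 has {red, blue, gold, teal}, leaving only green.
Row 6, column 6: row 6 has {green, teal, pink} and column 6 has {red, green, gold, pink}, leaving only blue.
Row 2, column 1: row 2 has {red, blue, green, teal} and column 1 has {red, blue, green, gold, teal}, leaving only pink.
Row 2, column 2: row 2 has {red, blue, green, teal, pink} and column 2 has {blue, green, teal, pink}, leaving only gold.
Row 6, column 2: row 6 has {blue, green, teal, pink} and column 2 has {blue, green, gold, teal, pink}, leaving only red.
Row 6, column 5: row 6 has {red, blue, green, teal, pink} and column 5 has {green, teal, pink}, leaving only gold.
So row 6 reads: green red pink teal gold blue.

green red pink teal gold blue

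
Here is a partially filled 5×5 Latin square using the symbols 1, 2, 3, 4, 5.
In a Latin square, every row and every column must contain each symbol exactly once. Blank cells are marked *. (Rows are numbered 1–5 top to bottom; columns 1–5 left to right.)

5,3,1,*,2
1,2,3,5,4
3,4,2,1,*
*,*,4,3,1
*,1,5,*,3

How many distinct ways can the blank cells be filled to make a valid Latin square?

Row 1, column 4: eliminating its row and column leaves {4}.
Row 3, column 5: eliminating its row and column leaves {5}.
Row 4, column 1: eliminating its row and column leaves {2}.
Row 4, column 2: eliminating its row and column leaves {5}.
Row 5, column 1: eliminating its row and column leaves {2, 4}.
Row 5, column 4: eliminating its row and column leaves {2, 4}.
Only one assignment across all blanks avoids any row or column repeat, giving 1 completion.

1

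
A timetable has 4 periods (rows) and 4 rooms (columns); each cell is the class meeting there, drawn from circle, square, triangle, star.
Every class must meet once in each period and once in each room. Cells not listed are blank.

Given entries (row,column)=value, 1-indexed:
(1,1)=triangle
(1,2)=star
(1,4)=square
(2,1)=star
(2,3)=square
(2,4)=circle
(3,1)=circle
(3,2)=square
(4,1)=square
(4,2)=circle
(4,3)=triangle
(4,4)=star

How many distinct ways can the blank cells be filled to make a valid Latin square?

1

Period 1, room 3: eliminating its period and room leaves {circle}.
Period 2, room 2: eliminating its period and room leaves {triangle}.
Period 3, room 3: eliminating its period and room leaves {star}.
Period 3, room 4: eliminating its period and room leaves {triangle}.
Only one assignment across all blanks avoids any period or room repeat, giving 1 completion.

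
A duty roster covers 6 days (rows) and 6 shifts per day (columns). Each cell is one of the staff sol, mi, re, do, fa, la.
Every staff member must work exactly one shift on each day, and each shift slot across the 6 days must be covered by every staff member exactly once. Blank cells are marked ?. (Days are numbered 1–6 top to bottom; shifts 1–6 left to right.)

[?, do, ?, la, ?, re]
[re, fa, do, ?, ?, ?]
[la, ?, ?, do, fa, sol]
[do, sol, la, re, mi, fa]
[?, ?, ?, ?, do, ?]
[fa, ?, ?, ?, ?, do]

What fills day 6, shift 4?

mi

Day 1, shift 5: day 1 has {re, do, la} and shift 5 has {mi, do, fa}, leaving only sol.
Day 1, shift 1: day 1 has {sol, re, do, la} and shift 1 has {re, do, fa, la}, leaving only mi.
Day 1, shift 3: day 1 has {sol, mi, re, do, la} and shift 3 has {do, la}, leaving only fa.
Day 2, shift 5: day 2 has {re, do, fa} and shift 5 has {sol, mi, do, fa}, leaving only la.
Day 2, shift 6: day 2 has {re, do, fa, la} and shift 6 has {sol, re, do, fa}, leaving only mi.
Day 2, shift 4: day 2 has {mi, re, do, fa, la} and shift 4 has {re, do, la}, leaving only sol.
Day 6 already has {do, fa} and shift 4 already has {sol, re, do, la}, so day 6, shift 4 must be mi.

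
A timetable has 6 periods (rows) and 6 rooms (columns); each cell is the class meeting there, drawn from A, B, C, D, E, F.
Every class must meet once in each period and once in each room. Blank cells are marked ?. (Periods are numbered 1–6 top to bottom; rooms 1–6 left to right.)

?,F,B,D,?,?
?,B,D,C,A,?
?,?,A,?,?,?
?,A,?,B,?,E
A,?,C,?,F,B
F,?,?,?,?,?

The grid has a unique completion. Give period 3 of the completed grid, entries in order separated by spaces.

Period 2, room 1: period 2 has {A, B, C, D} and room 1 has {A, F}, leaving only E.
Period 1, room 1: period 1 has {B, D, F} and room 1 has {A, E, F}, leaving only C.
Period 1, room 5: period 1 has {B, C, D, F} and room 5 has {A, F}, leaving only E.
Period 1, room 6: period 1 has {B, C, D, E, F} and room 6 has {B, E}, leaving only A.
Period 2, room 6: period 2 has {A, B, C, D, E} and room 6 has {A, B, E}, leaving only F.
Period 4, room 1: period 4 has {A, B, E} and room 1 has {A, C, E, F}, leaving only D.
Period 3, room 1: period 3 has {A} and room 1 has {A, C, D, E, F}, leaving only B.
Period 4, room 3: period 4 has {A, B, D, E} and room 3 has {A, B, C, D}, leaving only F.
Period 4, room 5: period 4 has {A, B, D, E, F} and room 5 has {A, E, F}, leaving only C.
Period 3, room 5: period 3 has {A, B} and room 5 has {A, C, E, F}, leaving only D.
Period 3, room 6: period 3 has {A, B, D} and room 6 has {A, B, E, F}, leaving only C.
Period 3, room 2: period 3 has {A, B, C, D} and room 2 has {A, B, F}, leaving only E.
Period 3, room 4: period 3 has {A, B, C, D, E} and room 4 has {B, C, D}, leaving only F.
So period 3 reads: B E A F D C.

B E A F D C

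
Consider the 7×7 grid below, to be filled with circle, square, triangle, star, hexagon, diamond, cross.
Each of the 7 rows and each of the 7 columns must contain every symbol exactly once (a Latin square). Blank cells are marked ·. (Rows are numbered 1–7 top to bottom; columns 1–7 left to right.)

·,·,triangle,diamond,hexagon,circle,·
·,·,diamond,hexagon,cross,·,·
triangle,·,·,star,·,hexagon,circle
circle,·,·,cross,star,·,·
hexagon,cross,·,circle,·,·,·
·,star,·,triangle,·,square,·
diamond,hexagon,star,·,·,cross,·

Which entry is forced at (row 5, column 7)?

diamond

Row 1, column 2: row 1 has {circle, triangle, hexagon, diamond} and column 2 has {star, hexagon, cross}, leaving only square.
Row 3, column 2: row 3 has {circle, triangle, star, hexagon} and column 2 has {square, star, hexagon, cross}, leaving only diamond.
Row 3, column 5: row 3 has {circle, triangle, star, hexagon, diamond} and column 5 has {star, hexagon, cross}, leaving only square.
Row 3, column 3: row 3 has {circle, square, triangle, star, hexagon, diamond} and column 3 has {triangle, star, diamond}, leaving only cross.
Row 4, column 2: row 4 has {circle, star, cross} and column 2 has {square, star, hexagon, diamond, cross}, leaving only triangle.
Row 2, column 2: row 2 has {hexagon, diamond, cross} and column 2 has {square, triangle, star, hexagon, diamond, cross}, leaving only circle.
Row 4, column 6: row 4 has {circle, triangle, star, cross} and column 6 has {circle, square, hexagon, cross}, leaving only diamond.
Row 5, column 3: row 5 has {circle, hexagon, cross} and column 3 has {triangle, star, diamond, cross}, leaving only square.
Row 4, column 3: row 4 has {circle, triangle, star, diamond, cross} and column 3 has {square, triangle, star, diamond, cross}, leaving only hexagon.
Row 4, column 7: row 4 has {circle, triangle, star, hexagon, diamond, cross} and column 7 has {circle}, leaving only square.
Row 6, column 1: row 6 has {square, triangle, star} and column 1 has {circle, triangle, hexagon, diamond}, leaving only cross.
Row 1, column 1: row 1 has {circle, square, triangle, hexagon, diamond} and column 1 has {circle, triangle, hexagon, diamond, cross}, leaving only star.
Row 1, column 7: row 1 has {circle, square, triangle, star, hexagon, diamond} and column 7 has {circle, square}, leaving only cross.
Row 2, column 1: row 2 has {circle, hexagon, diamond, cross} and column 1 has {circle, triangle, star, hexagon, diamond, cross}, leaving only square.
Row 6, column 3: row 6 has {square, triangle, star, cross} and column 3 has {square, triangle, star, hexagon, diamond, cross}, leaving only circle.
Row 6, column 5: row 6 has {circle, square, triangle, star, cross} and column 5 has {square, star, hexagon, cross}, leaving only diamond.
Row 5, column 5: row 5 has {circle, square, hexagon, cross} and column 5 has {square, star, hexagon, diamond, cross}, leaving only triangle.
Row 5, column 6: row 5 has {circle, square, triangle, hexagon, cross} and column 6 has {circle, square, hexagon, diamond, cross}, leaving only star.
Row 5 already has {circle, square, triangle, star, hexagon, cross} and column 7 already has {circle, square, cross}, so row 5, column 7 must be diamond.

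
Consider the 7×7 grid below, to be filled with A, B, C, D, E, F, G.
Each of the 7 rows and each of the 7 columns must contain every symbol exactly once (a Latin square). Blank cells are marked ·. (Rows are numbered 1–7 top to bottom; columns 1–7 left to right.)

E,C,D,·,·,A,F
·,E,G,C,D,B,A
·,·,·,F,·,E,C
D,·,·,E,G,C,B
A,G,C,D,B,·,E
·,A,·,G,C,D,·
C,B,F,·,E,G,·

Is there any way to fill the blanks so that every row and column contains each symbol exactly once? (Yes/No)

Row 1, column 5: row 1 together with column 5 already contain {A, B, C, D, E, F, G} — every symbol — so nothing can go there. The grid has no valid completion.

No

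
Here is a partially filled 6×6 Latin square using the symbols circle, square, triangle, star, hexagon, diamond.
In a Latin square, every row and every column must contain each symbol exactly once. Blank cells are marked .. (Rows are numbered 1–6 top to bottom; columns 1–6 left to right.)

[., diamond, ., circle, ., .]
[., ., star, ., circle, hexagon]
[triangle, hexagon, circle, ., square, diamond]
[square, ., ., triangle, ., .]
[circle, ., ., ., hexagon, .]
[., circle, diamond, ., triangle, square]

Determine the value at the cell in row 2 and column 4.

square

Row 1, column 5: row 1 has {circle, diamond} and column 5 has {circle, square, triangle, hexagon}, leaving only star.
Row 1, column 1: row 1 has {circle, star, diamond} and column 1 has {circle, square, triangle}, leaving only hexagon.
Row 1, column 6: row 1 has {circle, star, hexagon, diamond} and column 6 has {square, hexagon, diamond}, leaving only triangle.
Row 1, column 3: row 1 has {circle, triangle, star, hexagon, diamond} and column 3 has {circle, star, diamond}, leaving only square.
Row 2, column 1: row 2 has {circle, star, hexagon} and column 1 has {circle, square, triangle, hexagon}, leaving only diamond.
Row 2 already has {circle, star, hexagon, diamond} and column 4 already has {circle, triangle}, so row 2, column 4 must be square.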